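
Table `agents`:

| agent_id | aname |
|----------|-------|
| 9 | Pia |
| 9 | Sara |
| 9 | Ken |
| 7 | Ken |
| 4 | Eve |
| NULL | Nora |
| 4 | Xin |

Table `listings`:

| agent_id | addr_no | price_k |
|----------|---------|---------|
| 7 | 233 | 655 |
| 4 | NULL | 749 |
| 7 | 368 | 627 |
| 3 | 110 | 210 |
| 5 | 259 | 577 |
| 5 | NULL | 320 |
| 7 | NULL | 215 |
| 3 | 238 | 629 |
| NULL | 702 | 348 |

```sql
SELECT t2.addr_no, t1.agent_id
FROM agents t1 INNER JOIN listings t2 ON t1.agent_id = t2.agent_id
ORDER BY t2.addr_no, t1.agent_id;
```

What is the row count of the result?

INNER JOIN keeps only pairs where the ON condition holds.
Matching on t1.agent_id = t2.agent_id. A NULL in a compared column never satisfies the condition.
Matched pairs: 5.
Total: 5 rows.

5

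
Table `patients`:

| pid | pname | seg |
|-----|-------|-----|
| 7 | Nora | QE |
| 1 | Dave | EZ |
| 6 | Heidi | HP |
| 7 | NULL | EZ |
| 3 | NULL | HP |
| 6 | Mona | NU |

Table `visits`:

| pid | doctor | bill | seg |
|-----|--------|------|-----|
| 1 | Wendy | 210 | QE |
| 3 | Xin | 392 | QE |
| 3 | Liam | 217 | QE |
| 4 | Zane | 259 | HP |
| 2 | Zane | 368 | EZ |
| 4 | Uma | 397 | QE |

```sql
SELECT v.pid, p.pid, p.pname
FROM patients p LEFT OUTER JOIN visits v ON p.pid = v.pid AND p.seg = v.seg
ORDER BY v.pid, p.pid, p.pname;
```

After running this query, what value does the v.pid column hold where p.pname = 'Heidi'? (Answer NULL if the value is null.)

LEFT JOIN keeps every row from `patients`; unmatched rows get NULL for `visits`'s columns.
Matching on p.pid = v.pid AND p.seg = v.seg.
- p[0] pid=7, seg=QE → no match; kept with NULLs on the v side.
- p[1] pid=1, seg=EZ → no match; kept with NULLs on the v side.
- p[2] pid=6, seg=HP → no match; kept with NULLs on the v side.
- p[3] pid=7, seg=EZ → no match; kept with NULLs on the v side.
- p[4] pid=3, seg=HP → no match; kept with NULLs on the v side.
- p[5] pid=6, seg=NU → no match; kept with NULLs on the v side.

NULL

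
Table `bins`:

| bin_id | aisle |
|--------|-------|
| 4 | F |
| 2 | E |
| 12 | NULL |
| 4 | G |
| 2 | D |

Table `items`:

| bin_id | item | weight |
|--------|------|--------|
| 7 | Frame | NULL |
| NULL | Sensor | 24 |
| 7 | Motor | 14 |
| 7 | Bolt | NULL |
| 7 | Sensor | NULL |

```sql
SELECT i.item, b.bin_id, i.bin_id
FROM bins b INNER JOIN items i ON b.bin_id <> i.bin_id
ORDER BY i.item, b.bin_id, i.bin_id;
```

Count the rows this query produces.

INNER JOIN keeps only pairs where the ON condition holds.
Matching on b.bin_id <> i.bin_id. A NULL in a compared column never satisfies the condition.
- b[0] bin_id=4 → 4 match(es) in i → 4 row(s).
- b[1] bin_id=2 → 4 match(es) in i → 4 row(s).
- b[2] bin_id=12 → 4 match(es) in i → 4 row(s).
- b[3] bin_id=4 → 4 match(es) in i → 4 row(s).
- b[4] bin_id=2 → 4 match(es) in i → 4 row(s).
Total: 20 rows.

20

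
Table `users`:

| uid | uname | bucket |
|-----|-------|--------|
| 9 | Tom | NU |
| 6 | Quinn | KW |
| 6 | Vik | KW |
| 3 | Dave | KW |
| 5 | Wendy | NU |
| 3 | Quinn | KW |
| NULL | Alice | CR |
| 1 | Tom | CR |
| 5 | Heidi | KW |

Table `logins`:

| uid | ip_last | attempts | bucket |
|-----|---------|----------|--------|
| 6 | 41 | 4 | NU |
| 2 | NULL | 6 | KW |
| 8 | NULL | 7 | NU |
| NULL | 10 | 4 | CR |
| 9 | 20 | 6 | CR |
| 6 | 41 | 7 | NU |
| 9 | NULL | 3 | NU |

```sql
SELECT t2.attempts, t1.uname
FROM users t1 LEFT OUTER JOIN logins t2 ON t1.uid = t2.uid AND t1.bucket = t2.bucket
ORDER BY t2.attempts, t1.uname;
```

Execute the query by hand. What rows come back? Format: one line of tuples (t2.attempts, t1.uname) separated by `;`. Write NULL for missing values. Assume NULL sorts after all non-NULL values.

(3, Tom); (NULL, Alice); (NULL, Dave); (NULL, Heidi); (NULL, Quinn); (NULL, Quinn); (NULL, Tom); (NULL, Vik); (NULL, Wendy)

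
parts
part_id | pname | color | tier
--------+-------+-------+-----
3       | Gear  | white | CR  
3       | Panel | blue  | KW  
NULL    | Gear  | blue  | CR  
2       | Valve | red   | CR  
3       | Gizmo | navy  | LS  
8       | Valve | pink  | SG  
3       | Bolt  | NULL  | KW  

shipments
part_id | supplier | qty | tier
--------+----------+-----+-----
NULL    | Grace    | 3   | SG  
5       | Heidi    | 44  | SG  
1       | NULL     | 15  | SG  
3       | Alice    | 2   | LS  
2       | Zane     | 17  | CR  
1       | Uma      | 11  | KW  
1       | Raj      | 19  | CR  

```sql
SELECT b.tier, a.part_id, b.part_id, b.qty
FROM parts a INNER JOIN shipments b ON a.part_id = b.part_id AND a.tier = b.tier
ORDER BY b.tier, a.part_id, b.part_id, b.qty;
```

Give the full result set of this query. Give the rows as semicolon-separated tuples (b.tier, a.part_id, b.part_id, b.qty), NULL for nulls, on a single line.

(CR, 2, 2, 17); (LS, 3, 3, 2)

INNER JOIN keeps only pairs where the ON condition holds.
Matching on a.part_id = b.part_id AND a.tier = b.tier. A NULL in a compared column never satisfies the condition.
- a (part_id=3, tier=CR) has no partner → excluded.
- a (part_id=3, tier=KW) has no partner → excluded.
- a (part_id=NULL, tier=CR) has no partner → excluded.
- a (part_id=2, tier=CR) pairs with 1 row(s) of b.
- a (part_id=3, tier=LS) pairs with 1 row(s) of b.
- a (part_id=8, tier=SG) has no partner → excluded.
- a (part_id=3, tier=KW) has no partner → excluded.
After projecting and ordering:
b.tier | a.part_id | b.part_id | b.qty
CR | 2 | 2 | 17
LS | 3 | 3 | 2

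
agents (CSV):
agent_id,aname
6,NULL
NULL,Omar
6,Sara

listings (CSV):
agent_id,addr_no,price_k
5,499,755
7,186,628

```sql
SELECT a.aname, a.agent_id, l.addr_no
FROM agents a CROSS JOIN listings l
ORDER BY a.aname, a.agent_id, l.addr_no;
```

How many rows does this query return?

CROSS JOIN pairs every row of `agents` with every row of `listings`: 3 × 2 = 6 rows.

6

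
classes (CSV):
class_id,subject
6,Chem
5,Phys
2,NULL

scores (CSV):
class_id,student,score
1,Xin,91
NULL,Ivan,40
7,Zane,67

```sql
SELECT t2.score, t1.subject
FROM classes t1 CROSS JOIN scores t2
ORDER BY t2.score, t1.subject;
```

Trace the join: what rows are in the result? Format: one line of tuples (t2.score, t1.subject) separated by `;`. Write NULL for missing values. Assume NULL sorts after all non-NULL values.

(40, Chem); (40, Phys); (40, NULL); (67, Chem); (67, Phys); (67, NULL); (91, Chem); (91, Phys); (91, NULL)

CROSS JOIN pairs every row of `classes` with every row of `scores`: 3 × 3 = 9 rows.
After projecting and ordering:
t2.score | t1.subject
40 | Chem
40 | Phys
40 | NULL
67 | Chem
67 | Phys
67 | NULL
91 | Chem
91 | Phys
91 | NULL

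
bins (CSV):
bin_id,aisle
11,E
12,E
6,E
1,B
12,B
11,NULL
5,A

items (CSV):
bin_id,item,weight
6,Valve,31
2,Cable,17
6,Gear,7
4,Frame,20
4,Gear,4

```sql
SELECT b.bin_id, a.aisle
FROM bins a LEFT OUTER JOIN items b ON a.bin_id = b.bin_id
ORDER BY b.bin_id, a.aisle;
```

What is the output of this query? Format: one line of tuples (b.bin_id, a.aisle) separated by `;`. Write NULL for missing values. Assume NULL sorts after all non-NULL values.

(6, E); (6, E); (NULL, A); (NULL, B); (NULL, B); (NULL, E); (NULL, E); (NULL, NULL)

LEFT JOIN keeps every row from `bins`; unmatched rows get NULL for `items`'s columns.
Matching on a.bin_id = b.bin_id.
Matched pairs: 2; unmatched a rows kept: 6.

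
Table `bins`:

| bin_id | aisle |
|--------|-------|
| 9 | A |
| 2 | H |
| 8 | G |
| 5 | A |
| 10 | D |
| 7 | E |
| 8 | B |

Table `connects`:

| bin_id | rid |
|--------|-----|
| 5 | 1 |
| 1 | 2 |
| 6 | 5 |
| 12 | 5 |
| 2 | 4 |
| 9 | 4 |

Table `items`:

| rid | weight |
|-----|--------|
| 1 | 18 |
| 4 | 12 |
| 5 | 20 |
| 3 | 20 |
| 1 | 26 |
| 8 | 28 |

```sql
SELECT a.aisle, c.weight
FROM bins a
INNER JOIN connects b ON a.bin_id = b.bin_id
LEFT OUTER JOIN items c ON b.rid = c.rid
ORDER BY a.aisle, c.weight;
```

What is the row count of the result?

Joins associate left-to-right: bins INNER JOIN connects on bin_id gives 3 intermediate row(s).
Then LEFT JOIN `items c` on rid: each of those 3 rows is kept; rows whose b.rid has no match in c get NULL for c's columns.
Result: 4 row(s).

4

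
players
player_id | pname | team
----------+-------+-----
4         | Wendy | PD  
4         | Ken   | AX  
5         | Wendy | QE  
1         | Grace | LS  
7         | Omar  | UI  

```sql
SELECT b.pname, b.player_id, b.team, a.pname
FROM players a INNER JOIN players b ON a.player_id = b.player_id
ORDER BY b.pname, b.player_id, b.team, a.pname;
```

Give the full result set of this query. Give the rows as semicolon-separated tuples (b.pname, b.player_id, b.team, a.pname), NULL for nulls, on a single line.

INNER JOIN keeps only pairs where the ON condition holds.
Matching on a.player_id = b.player_id.
Matched pairs: 7.

(Grace, 1, LS, Grace); (Ken, 4, AX, Ken); (Ken, 4, AX, Wendy); (Omar, 7, UI, Omar); (Wendy, 4, PD, Ken); (Wendy, 4, PD, Wendy); (Wendy, 5, QE, Wendy)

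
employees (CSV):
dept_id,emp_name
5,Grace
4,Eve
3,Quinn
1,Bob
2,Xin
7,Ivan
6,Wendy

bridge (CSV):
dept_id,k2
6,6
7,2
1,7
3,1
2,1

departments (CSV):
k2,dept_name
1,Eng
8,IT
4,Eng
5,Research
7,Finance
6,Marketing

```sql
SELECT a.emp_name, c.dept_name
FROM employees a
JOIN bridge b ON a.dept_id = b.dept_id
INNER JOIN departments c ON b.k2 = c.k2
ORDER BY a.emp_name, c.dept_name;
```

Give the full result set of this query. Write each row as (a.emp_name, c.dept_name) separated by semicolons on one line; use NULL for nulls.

(Bob, Finance); (Quinn, Eng); (Wendy, Marketing); (Xin, Eng)

Step 1 — a INNER JOIN b on dept_id → 5 row(s).
Then INNER JOIN `departments c` on k2: keep only rows whose b.k2 appears in c.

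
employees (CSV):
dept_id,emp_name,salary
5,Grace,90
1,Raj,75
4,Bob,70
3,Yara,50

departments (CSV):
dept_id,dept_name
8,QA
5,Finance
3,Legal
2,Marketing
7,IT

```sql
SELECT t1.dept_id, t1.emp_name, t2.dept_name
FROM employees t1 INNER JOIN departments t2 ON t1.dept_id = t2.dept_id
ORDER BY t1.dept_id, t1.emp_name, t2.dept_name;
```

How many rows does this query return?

2

INNER JOIN keeps only pairs where the ON condition holds.
Matching on t1.dept_id = t2.dept_id.
- t1[0] dept_id=5 → 1 match(es) in t2 → 1 row(s).
- t1[1] dept_id=1 → no match; dropped.
- t1[2] dept_id=4 → no match; dropped.
- t1[3] dept_id=3 → 1 match(es) in t2 → 1 row(s).
Total: 2 rows.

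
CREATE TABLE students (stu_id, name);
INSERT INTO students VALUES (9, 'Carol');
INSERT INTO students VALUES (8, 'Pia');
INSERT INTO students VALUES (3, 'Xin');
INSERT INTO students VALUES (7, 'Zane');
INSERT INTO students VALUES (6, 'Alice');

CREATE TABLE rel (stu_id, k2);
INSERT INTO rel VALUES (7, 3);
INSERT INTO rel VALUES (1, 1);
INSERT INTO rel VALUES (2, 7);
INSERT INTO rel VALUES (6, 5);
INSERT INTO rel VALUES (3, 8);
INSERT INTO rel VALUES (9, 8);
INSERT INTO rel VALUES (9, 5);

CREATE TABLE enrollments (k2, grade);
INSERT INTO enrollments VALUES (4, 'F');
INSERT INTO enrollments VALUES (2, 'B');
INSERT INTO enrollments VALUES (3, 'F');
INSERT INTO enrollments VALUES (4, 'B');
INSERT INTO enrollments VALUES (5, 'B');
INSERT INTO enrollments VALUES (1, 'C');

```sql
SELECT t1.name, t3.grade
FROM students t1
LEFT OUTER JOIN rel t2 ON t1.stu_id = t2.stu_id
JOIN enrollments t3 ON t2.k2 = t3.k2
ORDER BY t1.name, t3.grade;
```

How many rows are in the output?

3

Evaluate left to right. First `students t1 LEFT JOIN rel t2` on stu_id: 6 row(s).
Then INNER JOIN `enrollments t3` on k2: keep only rows whose t2.k2 appears in t3.
Result: 3 row(s).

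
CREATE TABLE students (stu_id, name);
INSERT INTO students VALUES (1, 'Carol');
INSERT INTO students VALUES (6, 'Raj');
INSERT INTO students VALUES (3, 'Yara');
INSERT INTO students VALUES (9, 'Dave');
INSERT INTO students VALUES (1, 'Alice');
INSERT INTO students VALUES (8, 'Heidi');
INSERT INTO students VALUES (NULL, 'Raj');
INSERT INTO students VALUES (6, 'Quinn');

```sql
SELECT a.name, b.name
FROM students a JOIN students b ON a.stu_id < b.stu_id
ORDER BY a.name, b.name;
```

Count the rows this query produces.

19

INNER JOIN keeps only pairs where the ON condition holds.
Matching on a.stu_id < b.stu_id. A NULL in a compared column never satisfies the condition.
Matched pairs: 19.
Total: 19 rows.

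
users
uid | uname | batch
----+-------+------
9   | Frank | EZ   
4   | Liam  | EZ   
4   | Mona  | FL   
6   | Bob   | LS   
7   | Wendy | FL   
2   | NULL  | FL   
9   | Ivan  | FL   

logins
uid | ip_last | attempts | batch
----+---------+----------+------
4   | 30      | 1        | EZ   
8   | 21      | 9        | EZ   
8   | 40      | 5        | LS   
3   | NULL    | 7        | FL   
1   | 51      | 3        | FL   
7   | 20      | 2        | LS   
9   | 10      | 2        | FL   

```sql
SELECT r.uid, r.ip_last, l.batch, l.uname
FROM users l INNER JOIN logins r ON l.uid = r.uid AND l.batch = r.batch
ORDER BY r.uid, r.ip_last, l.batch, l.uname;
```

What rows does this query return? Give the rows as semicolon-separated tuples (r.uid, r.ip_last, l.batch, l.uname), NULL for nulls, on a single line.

INNER JOIN keeps only pairs where the ON condition holds.
Matching on l.uid = r.uid AND l.batch = r.batch.
- l row (uid=9, batch=EZ): no match → dropped.
- l row (uid=4, batch=EZ): matches 1 r row(s) → 1 output row(s).
- l row (uid=4, batch=FL): no match → dropped.
- l row (uid=6, batch=LS): no match → dropped.
- l row (uid=7, batch=FL): no match → dropped.
- l row (uid=2, batch=FL): no match → dropped.
- l row (uid=9, batch=FL): matches 1 r row(s) → 1 output row(s).
After projecting and ordering:
r.uid | r.ip_last | l.batch | l.uname
4 | 30 | EZ | Liam
9 | 10 | FL | Ivan

(4, 30, EZ, Liam); (9, 10, FL, Ivan)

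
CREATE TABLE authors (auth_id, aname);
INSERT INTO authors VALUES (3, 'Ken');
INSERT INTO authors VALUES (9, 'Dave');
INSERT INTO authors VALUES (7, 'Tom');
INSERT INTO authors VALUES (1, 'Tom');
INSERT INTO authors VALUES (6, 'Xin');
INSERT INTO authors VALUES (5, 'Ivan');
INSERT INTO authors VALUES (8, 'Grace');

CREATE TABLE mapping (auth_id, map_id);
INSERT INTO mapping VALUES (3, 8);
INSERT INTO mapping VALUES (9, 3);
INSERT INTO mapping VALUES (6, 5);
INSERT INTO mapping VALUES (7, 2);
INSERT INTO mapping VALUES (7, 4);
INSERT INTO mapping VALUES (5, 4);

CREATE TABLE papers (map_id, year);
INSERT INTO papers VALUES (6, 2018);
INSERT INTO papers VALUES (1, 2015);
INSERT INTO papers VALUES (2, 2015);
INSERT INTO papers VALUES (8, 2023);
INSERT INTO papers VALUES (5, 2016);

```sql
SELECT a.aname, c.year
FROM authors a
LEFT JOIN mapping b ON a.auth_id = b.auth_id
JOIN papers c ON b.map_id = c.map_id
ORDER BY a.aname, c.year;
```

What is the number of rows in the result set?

3

Evaluate left to right. First `authors a LEFT JOIN mapping b` on auth_id: 8 row(s).
Then INNER JOIN `papers c` on map_id: keep only rows whose b.map_id appears in c.
Result: 3 row(s).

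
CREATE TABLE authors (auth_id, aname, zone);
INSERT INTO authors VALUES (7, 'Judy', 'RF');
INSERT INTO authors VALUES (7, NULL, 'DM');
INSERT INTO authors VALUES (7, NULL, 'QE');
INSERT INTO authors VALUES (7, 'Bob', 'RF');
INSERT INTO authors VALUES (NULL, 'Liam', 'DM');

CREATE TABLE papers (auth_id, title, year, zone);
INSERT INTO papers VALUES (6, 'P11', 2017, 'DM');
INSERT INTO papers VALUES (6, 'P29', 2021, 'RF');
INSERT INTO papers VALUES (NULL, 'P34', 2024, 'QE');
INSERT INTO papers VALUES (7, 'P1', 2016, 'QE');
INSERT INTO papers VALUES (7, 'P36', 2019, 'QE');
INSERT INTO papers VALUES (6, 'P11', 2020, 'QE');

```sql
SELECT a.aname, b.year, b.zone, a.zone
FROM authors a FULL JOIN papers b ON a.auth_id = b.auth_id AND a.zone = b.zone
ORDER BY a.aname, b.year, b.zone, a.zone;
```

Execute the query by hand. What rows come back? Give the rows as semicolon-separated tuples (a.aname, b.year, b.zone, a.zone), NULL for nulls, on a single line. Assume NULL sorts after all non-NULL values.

FULL OUTER JOIN keeps every row from both sides; unmatched rows get NULL for the other side's columns.
Matching on a.auth_id = b.auth_id AND a.zone = b.zone. A NULL in a compared column never satisfies the condition.
- auth_id=7, zone=RF: no b row matches, row kept with b columns NULL.
- auth_id=7, zone=DM: no b row matches, row kept with b columns NULL.
- auth_id=7, zone=QE: 2 matching b row(s), so 2 row(s) emitted.
- auth_id=7, zone=RF: no b row matches, row kept with b columns NULL.
- auth_id=NULL, zone=DM: no b row matches, row kept with b columns NULL.
- plus 4 unmatched b row(s), each kept with NULL a columns.
After projecting and ordering:
a.aname | b.year | b.zone | a.zone
Bob | NULL | NULL | RF
Judy | NULL | NULL | RF
Liam | NULL | NULL | DM
NULL | 2016 | QE | QE
NULL | 2017 | DM | NULL
NULL | 2019 | QE | QE
NULL | 2020 | QE | NULL
NULL | 2021 | RF | NULL
NULL | 2024 | QE | NULL
NULL | NULL | NULL | DM

(Bob, NULL, NULL, RF); (Judy, NULL, NULL, RF); (Liam, NULL, NULL, DM); (NULL, 2016, QE, QE); (NULL, 2017, DM, NULL); (NULL, 2019, QE, QE); (NULL, 2020, QE, NULL); (NULL, 2021, RF, NULL); (NULL, 2024, QE, NULL); (NULL, NULL, NULL, DM)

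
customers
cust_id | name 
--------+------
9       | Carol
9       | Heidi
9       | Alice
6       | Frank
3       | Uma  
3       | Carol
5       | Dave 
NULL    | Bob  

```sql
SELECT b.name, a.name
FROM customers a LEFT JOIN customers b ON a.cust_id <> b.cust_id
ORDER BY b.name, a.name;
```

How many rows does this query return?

LEFT JOIN keeps every row from `customers a`; unmatched rows get NULL for `customers b`'s columns.
Matching on a.cust_id <> b.cust_id. A NULL in a compared column never satisfies the condition.
- a row (cust_id=9): matches 4 b row(s) → 4 output row(s).
- a row (cust_id=9): matches 4 b row(s) → 4 output row(s).
- a row (cust_id=9): matches 4 b row(s) → 4 output row(s).
- a row (cust_id=6): matches 6 b row(s) → 6 output row(s).
- a row (cust_id=3): matches 5 b row(s) → 5 output row(s).
- a row (cust_id=3): matches 5 b row(s) → 5 output row(s).
- a row (cust_id=5): matches 6 b row(s) → 6 output row(s).
- a row (cust_id=NULL): no match → kept, b columns NULL.
Total: 34 matched + 1 padded = 35 rows.

35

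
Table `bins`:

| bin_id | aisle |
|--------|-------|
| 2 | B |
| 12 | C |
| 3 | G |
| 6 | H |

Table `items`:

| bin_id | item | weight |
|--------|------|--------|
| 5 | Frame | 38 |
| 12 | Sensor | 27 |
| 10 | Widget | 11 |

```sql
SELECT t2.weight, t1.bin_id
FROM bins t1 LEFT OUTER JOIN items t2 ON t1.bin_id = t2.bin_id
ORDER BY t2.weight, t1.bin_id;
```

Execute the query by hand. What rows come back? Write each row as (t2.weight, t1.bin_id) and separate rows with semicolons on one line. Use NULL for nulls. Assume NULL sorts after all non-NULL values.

LEFT JOIN keeps every row from `bins`; unmatched rows get NULL for `items`'s columns.
Matching on t1.bin_id = t2.bin_id.
Matched pairs: 1; unmatched t1 rows kept: 3.

(27, 12); (NULL, 2); (NULL, 3); (NULL, 6)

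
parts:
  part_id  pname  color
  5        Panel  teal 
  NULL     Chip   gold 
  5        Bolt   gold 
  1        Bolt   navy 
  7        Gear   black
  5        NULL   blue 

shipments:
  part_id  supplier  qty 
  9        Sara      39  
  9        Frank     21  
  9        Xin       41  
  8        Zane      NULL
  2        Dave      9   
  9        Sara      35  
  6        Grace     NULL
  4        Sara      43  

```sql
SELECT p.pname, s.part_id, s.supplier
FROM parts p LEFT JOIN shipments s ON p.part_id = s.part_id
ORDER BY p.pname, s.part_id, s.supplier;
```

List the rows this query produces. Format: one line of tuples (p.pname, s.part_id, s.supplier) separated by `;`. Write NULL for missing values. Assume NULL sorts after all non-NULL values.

LEFT JOIN keeps every row from `parts`; unmatched rows get NULL for `shipments`'s columns.
Matching on p.part_id = s.part_id. A NULL in a compared column never satisfies the condition.
Matched pairs: 0; unmatched p rows kept: 6.

(Bolt, NULL, NULL); (Bolt, NULL, NULL); (Chip, NULL, NULL); (Gear, NULL, NULL); (Panel, NULL, NULL); (NULL, NULL, NULL)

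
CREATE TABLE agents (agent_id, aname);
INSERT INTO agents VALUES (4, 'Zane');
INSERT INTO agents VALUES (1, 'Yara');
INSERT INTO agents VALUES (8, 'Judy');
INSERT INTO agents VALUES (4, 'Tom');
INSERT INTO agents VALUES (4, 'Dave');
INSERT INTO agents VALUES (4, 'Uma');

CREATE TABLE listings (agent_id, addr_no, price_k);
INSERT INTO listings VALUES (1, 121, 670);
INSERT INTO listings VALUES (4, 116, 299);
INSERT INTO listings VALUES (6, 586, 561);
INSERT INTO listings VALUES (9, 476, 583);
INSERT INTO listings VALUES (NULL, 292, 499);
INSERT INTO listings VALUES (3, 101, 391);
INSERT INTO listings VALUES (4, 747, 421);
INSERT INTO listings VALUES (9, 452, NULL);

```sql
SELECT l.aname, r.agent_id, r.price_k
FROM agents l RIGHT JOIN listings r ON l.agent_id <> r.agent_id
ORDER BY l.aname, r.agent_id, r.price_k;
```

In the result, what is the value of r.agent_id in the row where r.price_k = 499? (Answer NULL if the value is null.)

NULL

RIGHT JOIN keeps every row from `listings`; unmatched rows get NULL for `agents`'s columns.
Matching on l.agent_id <> r.agent_id. A NULL in a compared column never satisfies the condition.
- l[0] agent_id=4 → 5 match(es) in r → 5 row(s).
- l[1] agent_id=1 → 6 match(es) in r → 6 row(s).
- l[2] agent_id=8 → 7 match(es) in r → 7 row(s).
- l[3] agent_id=4 → 5 match(es) in r → 5 row(s).
- l[4] agent_id=4 → 5 match(es) in r → 5 row(s).
- l[5] agent_id=4 → 5 match(es) in r → 5 row(s).
- 1 row(s) from r found no l partner → padded with NULL.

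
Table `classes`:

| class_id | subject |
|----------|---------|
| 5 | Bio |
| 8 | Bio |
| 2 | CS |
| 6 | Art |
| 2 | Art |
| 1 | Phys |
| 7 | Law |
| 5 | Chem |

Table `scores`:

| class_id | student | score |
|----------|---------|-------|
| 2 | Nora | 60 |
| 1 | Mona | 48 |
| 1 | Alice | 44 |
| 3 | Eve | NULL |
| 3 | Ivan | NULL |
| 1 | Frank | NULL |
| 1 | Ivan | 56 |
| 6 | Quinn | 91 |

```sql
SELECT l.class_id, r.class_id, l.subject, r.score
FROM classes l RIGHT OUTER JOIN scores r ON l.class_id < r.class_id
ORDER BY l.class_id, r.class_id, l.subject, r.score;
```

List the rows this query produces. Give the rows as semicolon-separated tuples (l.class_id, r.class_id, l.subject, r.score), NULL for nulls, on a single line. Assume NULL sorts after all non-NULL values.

(1, 2, Phys, 60); (1, 3, Phys, NULL); (1, 3, Phys, NULL); (1, 6, Phys, 91); (2, 3, Art, NULL); (2, 3, Art, NULL); (2, 3, CS, NULL); (2, 3, CS, NULL); (2, 6, Art, 91); (2, 6, CS, 91); (5, 6, Bio, 91); (5, 6, Chem, 91); (NULL, 1, NULL, 44); (NULL, 1, NULL, 48); (NULL, 1, NULL, 56); (NULL, 1, NULL, NULL)

RIGHT JOIN keeps every row from `scores`; unmatched rows get NULL for `classes`'s columns.
Matching on l.class_id < r.class_id.
- class_id=5: 1 matching r row(s), so 1 row(s) emitted.
- class_id=8: no matching r row.
- class_id=2: 3 matching r row(s), so 3 row(s) emitted.
- class_id=6: no matching r row.
- class_id=2: 3 matching r row(s), so 3 row(s) emitted.
- class_id=1: 4 matching r row(s), so 4 row(s) emitted.
- class_id=7: no matching r row.
- class_id=5: 1 matching r row(s), so 1 row(s) emitted.
- 4 row(s) from r found no l partner → padded with NULL.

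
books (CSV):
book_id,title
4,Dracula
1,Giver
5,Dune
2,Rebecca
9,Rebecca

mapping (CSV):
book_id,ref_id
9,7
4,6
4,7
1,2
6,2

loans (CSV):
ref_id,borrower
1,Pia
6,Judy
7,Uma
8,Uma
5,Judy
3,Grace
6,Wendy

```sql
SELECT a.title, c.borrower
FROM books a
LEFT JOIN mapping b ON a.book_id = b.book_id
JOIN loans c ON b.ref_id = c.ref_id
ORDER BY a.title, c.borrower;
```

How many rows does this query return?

4

Joins associate left-to-right: books LEFT JOIN mapping on book_id gives 6 intermediate row(s).
Then INNER JOIN `loans c` on ref_id: keep only rows whose b.ref_id appears in c.
Result: 4 row(s).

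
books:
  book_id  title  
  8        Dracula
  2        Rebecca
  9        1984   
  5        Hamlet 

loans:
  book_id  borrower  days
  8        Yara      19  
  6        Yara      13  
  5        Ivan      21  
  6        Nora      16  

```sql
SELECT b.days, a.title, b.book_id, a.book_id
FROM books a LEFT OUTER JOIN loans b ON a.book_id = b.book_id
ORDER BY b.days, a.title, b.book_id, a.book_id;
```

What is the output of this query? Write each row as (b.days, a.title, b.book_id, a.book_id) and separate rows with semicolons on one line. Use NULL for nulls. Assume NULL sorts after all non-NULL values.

LEFT JOIN keeps every row from `books`; unmatched rows get NULL for `loans`'s columns.
Matching on a.book_id = b.book_id.
- a (book_id=8) pairs with 1 row(s) of b.
- a (book_id=2) has no partner → padded with NULL.
- a (book_id=9) has no partner → padded with NULL.
- a (book_id=5) pairs with 1 row(s) of b.
After projecting and ordering:
b.days | a.title | b.book_id | a.book_id
19 | Dracula | 8 | 8
21 | Hamlet | 5 | 5
NULL | 1984 | NULL | 9
NULL | Rebecca | NULL | 2

(19, Dracula, 8, 8); (21, Hamlet, 5, 5); (NULL, 1984, NULL, 9); (NULL, Rebecca, NULL, 2)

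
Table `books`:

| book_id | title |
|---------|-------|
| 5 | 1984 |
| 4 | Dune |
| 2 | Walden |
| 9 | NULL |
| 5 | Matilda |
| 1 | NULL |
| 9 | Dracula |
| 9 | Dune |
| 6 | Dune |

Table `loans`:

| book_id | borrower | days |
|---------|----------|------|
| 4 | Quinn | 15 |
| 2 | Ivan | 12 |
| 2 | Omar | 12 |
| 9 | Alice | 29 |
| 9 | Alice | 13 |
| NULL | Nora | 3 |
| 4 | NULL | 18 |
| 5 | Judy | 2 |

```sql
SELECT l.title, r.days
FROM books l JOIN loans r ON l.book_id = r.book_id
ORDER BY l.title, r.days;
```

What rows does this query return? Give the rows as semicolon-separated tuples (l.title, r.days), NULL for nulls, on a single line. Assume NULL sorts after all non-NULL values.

INNER JOIN keeps only pairs where the ON condition holds.
Matching on l.book_id = r.book_id. A NULL in a compared column never satisfies the condition.
Matched pairs: 12.

(1984, 2); (Dracula, 13); (Dracula, 29); (Dune, 13); (Dune, 15); (Dune, 18); (Dune, 29); (Matilda, 2); (Walden, 12); (Walden, 12); (NULL, 13); (NULL, 29)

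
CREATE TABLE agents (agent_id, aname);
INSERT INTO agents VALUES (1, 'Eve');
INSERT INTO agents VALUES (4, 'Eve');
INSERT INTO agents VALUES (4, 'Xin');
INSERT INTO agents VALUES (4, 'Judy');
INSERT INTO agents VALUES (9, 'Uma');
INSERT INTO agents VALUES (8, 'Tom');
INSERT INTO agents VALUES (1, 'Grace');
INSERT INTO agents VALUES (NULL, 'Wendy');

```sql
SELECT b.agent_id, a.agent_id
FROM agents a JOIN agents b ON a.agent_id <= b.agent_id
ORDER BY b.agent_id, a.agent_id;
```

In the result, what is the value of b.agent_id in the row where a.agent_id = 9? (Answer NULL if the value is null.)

INNER JOIN keeps only pairs where the ON condition holds.
Matching on a.agent_id <= b.agent_id. A NULL in a compared column never satisfies the condition.
- agent_id=1: 7 matching b row(s), so 7 row(s) emitted.
- agent_id=4: 5 matching b row(s), so 5 row(s) emitted.
- agent_id=4: 5 matching b row(s), so 5 row(s) emitted.
- agent_id=4: 5 matching b row(s), so 5 row(s) emitted.
- agent_id=9: 1 matching b row(s), so 1 row(s) emitted.
- agent_id=8: 2 matching b row(s), so 2 row(s) emitted.
- agent_id=1: 7 matching b row(s), so 7 row(s) emitted.
- agent_id=NULL: no matching b row, dropped.

9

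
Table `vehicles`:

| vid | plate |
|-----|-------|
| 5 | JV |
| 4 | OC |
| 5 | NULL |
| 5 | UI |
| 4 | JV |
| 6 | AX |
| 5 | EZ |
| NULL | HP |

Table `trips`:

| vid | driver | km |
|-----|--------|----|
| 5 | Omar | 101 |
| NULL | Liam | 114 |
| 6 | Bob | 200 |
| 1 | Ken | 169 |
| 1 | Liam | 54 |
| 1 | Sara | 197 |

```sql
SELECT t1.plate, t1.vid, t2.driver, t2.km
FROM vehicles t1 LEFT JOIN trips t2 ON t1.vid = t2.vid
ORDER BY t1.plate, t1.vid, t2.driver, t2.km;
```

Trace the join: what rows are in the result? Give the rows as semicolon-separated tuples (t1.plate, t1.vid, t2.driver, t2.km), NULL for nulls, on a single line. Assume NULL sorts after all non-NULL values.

LEFT JOIN keeps every row from `vehicles`; unmatched rows get NULL for `trips`'s columns.
Matching on t1.vid = t2.vid. A NULL in a compared column never satisfies the condition.
Matched pairs: 5; unmatched t1 rows kept: 3.

(AX, 6, Bob, 200); (EZ, 5, Omar, 101); (HP, NULL, NULL, NULL); (JV, 4, NULL, NULL); (JV, 5, Omar, 101); (OC, 4, NULL, NULL); (UI, 5, Omar, 101); (NULL, 5, Omar, 101)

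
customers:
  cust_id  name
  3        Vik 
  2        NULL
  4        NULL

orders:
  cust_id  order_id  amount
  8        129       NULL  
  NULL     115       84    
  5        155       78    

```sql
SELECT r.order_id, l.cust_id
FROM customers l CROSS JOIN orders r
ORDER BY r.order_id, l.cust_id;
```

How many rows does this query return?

CROSS JOIN pairs every row of `customers` with every row of `orders`: 3 × 3 = 9 rows.

9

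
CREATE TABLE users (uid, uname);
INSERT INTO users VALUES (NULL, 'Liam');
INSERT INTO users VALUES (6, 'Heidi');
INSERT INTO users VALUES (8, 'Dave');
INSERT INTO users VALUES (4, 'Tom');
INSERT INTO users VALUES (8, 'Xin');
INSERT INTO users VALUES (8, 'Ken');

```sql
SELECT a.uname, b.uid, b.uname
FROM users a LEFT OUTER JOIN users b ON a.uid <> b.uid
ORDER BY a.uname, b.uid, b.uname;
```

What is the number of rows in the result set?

15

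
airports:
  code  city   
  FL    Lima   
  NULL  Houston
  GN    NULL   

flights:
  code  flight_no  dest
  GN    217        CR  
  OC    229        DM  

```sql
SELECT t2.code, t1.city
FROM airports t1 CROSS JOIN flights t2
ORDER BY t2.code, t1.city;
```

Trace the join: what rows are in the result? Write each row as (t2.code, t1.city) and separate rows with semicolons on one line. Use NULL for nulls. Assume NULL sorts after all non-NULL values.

(GN, Houston); (GN, Lima); (GN, NULL); (OC, Houston); (OC, Lima); (OC, NULL)

CROSS JOIN pairs every row of `airports` with every row of `flights`: 3 × 2 = 6 rows.
After projecting and ordering:
t2.code | t1.city
GN | Houston
GN | Lima
GN | NULL
OC | Houston
OC | Lima
OC | NULL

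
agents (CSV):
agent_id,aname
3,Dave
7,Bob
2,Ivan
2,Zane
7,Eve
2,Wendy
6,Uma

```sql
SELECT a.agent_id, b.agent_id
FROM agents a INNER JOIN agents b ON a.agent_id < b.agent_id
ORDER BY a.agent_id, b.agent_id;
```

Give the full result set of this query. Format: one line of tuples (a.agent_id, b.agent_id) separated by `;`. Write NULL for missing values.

(2, 3); (2, 3); (2, 3); (2, 6); (2, 6); (2, 6); (2, 7); (2, 7); (2, 7); (2, 7); (2, 7); (2, 7); (3, 6); (3, 7); (3, 7); (6, 7); (6, 7)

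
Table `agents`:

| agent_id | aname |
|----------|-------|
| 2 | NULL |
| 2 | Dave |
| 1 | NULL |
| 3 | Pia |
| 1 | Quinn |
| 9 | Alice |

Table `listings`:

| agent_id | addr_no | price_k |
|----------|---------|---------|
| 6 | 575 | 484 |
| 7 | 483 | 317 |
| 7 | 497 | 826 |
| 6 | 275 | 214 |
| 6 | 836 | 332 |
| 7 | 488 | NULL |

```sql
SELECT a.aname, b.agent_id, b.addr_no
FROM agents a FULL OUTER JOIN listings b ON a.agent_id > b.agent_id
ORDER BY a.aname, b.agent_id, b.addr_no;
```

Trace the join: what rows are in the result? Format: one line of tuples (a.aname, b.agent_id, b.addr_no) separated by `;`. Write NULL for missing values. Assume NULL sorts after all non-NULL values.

FULL OUTER JOIN keeps every row from both sides; unmatched rows get NULL for the other side's columns.
Matching on a.agent_id > b.agent_id.
- a row (agent_id=2): no match → kept, b columns NULL.
- a row (agent_id=2): no match → kept, b columns NULL.
- a row (agent_id=1): no match → kept, b columns NULL.
- a row (agent_id=3): no match → kept, b columns NULL.
- a row (agent_id=1): no match → kept, b columns NULL.
- a row (agent_id=9): matches 6 b row(s) → 6 output row(s).

(Alice, 6, 275); (Alice, 6, 575); (Alice, 6, 836); (Alice, 7, 483); (Alice, 7, 488); (Alice, 7, 497); (Dave, NULL, NULL); (Pia, NULL, NULL); (Quinn, NULL, NULL); (NULL, NULL, NULL); (NULL, NULL, NULL)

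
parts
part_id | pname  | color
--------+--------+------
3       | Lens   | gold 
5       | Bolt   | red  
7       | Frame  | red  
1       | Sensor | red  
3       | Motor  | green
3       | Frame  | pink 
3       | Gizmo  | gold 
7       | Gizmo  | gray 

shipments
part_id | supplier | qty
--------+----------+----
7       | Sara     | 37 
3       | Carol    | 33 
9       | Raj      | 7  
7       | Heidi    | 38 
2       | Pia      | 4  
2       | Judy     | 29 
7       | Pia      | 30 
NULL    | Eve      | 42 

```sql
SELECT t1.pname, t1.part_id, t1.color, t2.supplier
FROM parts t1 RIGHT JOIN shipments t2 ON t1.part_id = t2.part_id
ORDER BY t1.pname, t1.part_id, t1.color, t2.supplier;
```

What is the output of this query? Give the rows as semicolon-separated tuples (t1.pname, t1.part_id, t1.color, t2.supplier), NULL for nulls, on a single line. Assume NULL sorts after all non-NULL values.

(Frame, 3, pink, Carol); (Frame, 7, red, Heidi); (Frame, 7, red, Pia); (Frame, 7, red, Sara); (Gizmo, 3, gold, Carol); (Gizmo, 7, gray, Heidi); (Gizmo, 7, gray, Pia); (Gizmo, 7, gray, Sara); (Lens, 3, gold, Carol); (Motor, 3, green, Carol); (NULL, NULL, NULL, Eve); (NULL, NULL, NULL, Judy); (NULL, NULL, NULL, Pia); (NULL, NULL, NULL, Raj)

RIGHT JOIN keeps every row from `shipments`; unmatched rows get NULL for `parts`'s columns.
Matching on t1.part_id = t2.part_id. A NULL in a compared column never satisfies the condition.
- t1 row (part_id=3): matches 1 t2 row(s) → 1 output row(s).
- t1 row (part_id=5): no match.
- t1 row (part_id=7): matches 3 t2 row(s) → 3 output row(s).
- t1 row (part_id=1): no match.
- t1 row (part_id=3): matches 1 t2 row(s) → 1 output row(s).
- t1 row (part_id=3): matches 1 t2 row(s) → 1 output row(s).
- t1 row (part_id=3): matches 1 t2 row(s) → 1 output row(s).
- t1 row (part_id=7): matches 3 t2 row(s) → 3 output row(s).
- plus 4 unmatched t2 row(s), each kept with NULL t1 columns.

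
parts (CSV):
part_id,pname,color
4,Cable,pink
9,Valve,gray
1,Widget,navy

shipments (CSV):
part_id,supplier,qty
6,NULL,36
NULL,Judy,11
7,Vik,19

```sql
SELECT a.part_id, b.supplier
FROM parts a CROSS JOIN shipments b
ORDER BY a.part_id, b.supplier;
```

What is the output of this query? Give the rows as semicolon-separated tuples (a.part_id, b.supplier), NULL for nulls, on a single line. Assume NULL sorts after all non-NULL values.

CROSS JOIN pairs every row of `parts` with every row of `shipments`: 3 × 3 = 9 rows.
After projecting and ordering:
a.part_id | b.supplier
1 | Judy
1 | Vik
1 | NULL
4 | Judy
4 | Vik
4 | NULL
9 | Judy
9 | Vik
9 | NULL

(1, Judy); (1, Vik); (1, NULL); (4, Judy); (4, Vik); (4, NULL); (9, Judy); (9, Vik); (9, NULL)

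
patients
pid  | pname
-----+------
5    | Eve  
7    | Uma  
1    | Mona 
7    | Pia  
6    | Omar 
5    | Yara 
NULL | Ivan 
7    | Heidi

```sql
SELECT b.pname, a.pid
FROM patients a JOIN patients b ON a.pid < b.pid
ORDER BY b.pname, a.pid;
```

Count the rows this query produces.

INNER JOIN keeps only pairs where the ON condition holds.
Matching on a.pid < b.pid. A NULL in a compared column never satisfies the condition.
Matched pairs: 17.
Total: 17 rows.

17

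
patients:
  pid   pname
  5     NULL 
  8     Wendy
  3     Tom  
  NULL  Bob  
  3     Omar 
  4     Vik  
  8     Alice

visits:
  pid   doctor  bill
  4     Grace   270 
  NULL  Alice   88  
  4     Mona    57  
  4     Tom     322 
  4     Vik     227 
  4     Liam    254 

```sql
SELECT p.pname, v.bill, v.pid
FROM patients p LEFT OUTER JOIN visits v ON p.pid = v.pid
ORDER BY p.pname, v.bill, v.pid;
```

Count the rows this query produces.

11

LEFT JOIN keeps every row from `patients`; unmatched rows get NULL for `visits`'s columns.
Matching on p.pid = v.pid. A NULL in a compared column never satisfies the condition.
- p (pid=5) has no partner → padded with NULL.
- p (pid=8) has no partner → padded with NULL.
- p (pid=3) has no partner → padded with NULL.
- p (pid=NULL) has no partner → padded with NULL.
- p (pid=3) has no partner → padded with NULL.
- p (pid=4) pairs with 5 row(s) of v.
- p (pid=8) has no partner → padded with NULL.
Total: 5 matched + 6 padded = 11 rows.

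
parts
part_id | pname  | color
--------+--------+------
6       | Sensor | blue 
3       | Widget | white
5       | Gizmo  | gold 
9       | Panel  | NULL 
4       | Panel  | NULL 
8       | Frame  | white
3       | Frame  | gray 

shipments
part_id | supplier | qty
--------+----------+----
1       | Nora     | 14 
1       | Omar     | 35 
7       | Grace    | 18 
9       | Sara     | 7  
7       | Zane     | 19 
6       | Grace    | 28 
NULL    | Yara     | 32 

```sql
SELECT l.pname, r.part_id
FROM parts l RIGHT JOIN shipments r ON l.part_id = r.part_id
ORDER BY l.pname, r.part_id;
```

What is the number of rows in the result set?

7

RIGHT JOIN keeps every row from `shipments`; unmatched rows get NULL for `parts`'s columns.
Matching on l.part_id = r.part_id. A NULL in a compared column never satisfies the condition.
- part_id=6: 1 matching r row(s), so 1 row(s) emitted.
- part_id=3: no matching r row.
- part_id=5: no matching r row.
- part_id=9: 1 matching r row(s), so 1 row(s) emitted.
- part_id=4: no matching r row.
- part_id=8: no matching r row.
- part_id=3: no matching r row.
- plus 5 unmatched r row(s), each kept with NULL l columns.
Total: 2 matched + 5 padded = 7 rows.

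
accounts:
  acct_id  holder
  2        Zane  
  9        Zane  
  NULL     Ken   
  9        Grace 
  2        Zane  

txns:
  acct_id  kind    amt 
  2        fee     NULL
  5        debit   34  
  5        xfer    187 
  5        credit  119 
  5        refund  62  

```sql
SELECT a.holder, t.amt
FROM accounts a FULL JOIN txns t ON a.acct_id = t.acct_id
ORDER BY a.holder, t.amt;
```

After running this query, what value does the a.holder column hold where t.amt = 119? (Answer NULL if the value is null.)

FULL OUTER JOIN keeps every row from both sides; unmatched rows get NULL for the other side's columns.
Matching on a.acct_id = t.acct_id. A NULL in a compared column never satisfies the condition.
Matched pairs: 2; unmatched a rows kept: 3; unmatched t rows kept: 4.

NULL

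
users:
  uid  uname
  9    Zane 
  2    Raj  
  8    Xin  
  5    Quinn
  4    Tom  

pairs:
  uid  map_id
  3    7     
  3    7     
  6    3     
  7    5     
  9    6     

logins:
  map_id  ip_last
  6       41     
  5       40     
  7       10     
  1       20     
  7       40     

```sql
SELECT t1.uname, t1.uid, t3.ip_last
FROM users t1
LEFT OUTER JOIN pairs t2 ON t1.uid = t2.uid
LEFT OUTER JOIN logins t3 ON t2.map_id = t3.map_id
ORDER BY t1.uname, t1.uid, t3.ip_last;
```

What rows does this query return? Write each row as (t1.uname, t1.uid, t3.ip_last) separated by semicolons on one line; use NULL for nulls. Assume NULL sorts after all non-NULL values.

Joins associate left-to-right: users LEFT JOIN pairs on uid gives 5 intermediate row(s).
Then LEFT JOIN `logins t3` on map_id: each of those 5 rows is kept; rows whose t2.map_id has no match in t3 get NULL for t3's columns.

(Quinn, 5, NULL); (Raj, 2, NULL); (Tom, 4, NULL); (Xin, 8, NULL); (Zane, 9, 41)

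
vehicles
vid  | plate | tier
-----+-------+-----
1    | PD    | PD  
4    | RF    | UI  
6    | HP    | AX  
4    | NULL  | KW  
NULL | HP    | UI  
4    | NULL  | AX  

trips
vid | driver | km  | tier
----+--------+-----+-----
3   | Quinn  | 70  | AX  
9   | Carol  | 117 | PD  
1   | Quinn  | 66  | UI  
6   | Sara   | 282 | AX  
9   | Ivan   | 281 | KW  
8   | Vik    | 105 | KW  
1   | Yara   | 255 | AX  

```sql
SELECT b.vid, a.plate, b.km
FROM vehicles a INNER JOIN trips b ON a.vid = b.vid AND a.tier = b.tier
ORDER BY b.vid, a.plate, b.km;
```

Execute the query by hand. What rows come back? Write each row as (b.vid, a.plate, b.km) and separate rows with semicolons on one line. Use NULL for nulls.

(6, HP, 282)

INNER JOIN keeps only pairs where the ON condition holds.
Matching on a.vid = b.vid AND a.tier = b.tier. A NULL in a compared column never satisfies the condition.
- a[0] vid=1, tier=PD → no match; dropped.
- a[1] vid=4, tier=UI → no match; dropped.
- a[2] vid=6, tier=AX → 1 match(es) in b → 1 row(s).
- a[3] vid=4, tier=KW → no match; dropped.
- a[4] vid=NULL, tier=UI → no match; dropped.
- a[5] vid=4, tier=AX → no match; dropped.
After projecting and ordering:
b.vid | a.plate | b.km
6 | HP | 282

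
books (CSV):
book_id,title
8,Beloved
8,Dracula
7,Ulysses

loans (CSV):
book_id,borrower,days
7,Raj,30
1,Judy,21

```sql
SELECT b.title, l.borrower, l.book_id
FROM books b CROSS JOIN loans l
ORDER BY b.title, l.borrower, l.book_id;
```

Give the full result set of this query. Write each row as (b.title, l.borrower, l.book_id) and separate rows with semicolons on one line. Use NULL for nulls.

CROSS JOIN pairs every row of `books` with every row of `loans`: 3 × 2 = 6 rows.
After projecting and ordering:
b.title | l.borrower | l.book_id
Beloved | Judy | 1
Beloved | Raj | 7
Dracula | Judy | 1
Dracula | Raj | 7
Ulysses | Judy | 1
Ulysses | Raj | 7

(Beloved, Judy, 1); (Beloved, Raj, 7); (Dracula, Judy, 1); (Dracula, Raj, 7); (Ulysses, Judy, 1); (Ulysses, Raj, 7)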